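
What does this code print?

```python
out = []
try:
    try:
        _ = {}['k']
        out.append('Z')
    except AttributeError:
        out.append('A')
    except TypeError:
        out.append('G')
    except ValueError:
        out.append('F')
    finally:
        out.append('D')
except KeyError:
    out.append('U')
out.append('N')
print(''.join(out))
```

Execution trace: 'D' (finally) → 'U' (outer except KeyError) → 'N' (after the try/except). Output: DUN

Answer: DUN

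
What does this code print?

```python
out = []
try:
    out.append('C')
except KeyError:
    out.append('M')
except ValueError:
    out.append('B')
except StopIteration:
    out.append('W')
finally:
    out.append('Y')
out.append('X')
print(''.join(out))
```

Execution trace: 'C' (try body, no exception) → 'Y' (finally) → 'X' (after the try/except). Output: CYX

Answer: CYX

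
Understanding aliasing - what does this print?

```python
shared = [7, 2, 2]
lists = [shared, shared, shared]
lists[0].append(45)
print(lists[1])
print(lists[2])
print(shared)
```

Key concept: list of same reference.
Step by step:
`shared = [7, 2, 2]` → shared = [7, 2, 2]
`lists = [shared, shared, shared]` → lists = [[7, 2, 2], [7, 2, 2], [7, 2, 2]]
`lists[0].append(45)` → shared = [7, 2, 2, 45]; lists = [[7, 2, 2, 45], [7, 2, 2, 45], [7, 2, 2, 45]]
`print(lists[1])` → prints [7, 2, 2, 45]
`print(lists[2])` → prints [7, 2, 2, 45]
`print(shared)` → prints [7, 2, 2, 45]

Answer:
[7, 2, 2, 45]
[7, 2, 2, 45]
[7, 2, 2, 45]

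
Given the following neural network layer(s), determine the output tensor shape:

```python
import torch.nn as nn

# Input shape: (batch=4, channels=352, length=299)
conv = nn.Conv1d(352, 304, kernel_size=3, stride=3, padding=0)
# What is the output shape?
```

Input: (4, 352, 299) -> Output: (4, 304, 99)

Answer: (4, 304, 99)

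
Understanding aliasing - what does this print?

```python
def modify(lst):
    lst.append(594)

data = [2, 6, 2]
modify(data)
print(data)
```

Key concept: function modifies passed list.
Step by step:
`data = [2, 6, 2]` → data = [2, 6, 2]
`modify(data)` → data = [2, 6, 2, 594]
`print(data)` → prints [2, 6, 2, 594]

Answer: [2, 6, 2, 594]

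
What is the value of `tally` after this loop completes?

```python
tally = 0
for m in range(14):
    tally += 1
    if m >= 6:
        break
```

Loop breaks when m reaches 6, tally is 7
`tally` takes the values: 0 → 1 → 2 → 3 → 4 → 5 → 6 → 7

Answer: 7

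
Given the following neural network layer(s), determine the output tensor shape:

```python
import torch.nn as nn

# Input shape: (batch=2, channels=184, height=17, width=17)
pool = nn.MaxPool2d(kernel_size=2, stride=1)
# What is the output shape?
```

Input: (2, 184, 17, 17) -> Output: (2, 184, 16, 16)

Answer: (2, 184, 16, 16)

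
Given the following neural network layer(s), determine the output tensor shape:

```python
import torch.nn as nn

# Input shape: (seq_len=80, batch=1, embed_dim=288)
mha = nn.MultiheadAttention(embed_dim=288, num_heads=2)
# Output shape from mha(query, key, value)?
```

Input: (80, 1, 288) -> Output: (80, 1, 288)

Answer: (80, 1, 288)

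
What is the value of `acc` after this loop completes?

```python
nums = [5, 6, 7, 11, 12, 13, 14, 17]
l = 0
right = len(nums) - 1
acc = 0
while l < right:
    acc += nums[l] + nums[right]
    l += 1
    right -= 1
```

Sum of pairs from ends
`acc` takes the values: 0 → 22 → 42 → 62 → 85

Answer: 85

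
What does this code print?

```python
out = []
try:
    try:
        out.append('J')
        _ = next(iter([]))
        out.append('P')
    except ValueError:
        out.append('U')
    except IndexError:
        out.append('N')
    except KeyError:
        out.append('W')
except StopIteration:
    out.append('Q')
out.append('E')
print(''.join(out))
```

Execution trace: 'J' (try body) → 'Q' (outer except StopIteration) → 'E' (after the try/except). Output: JQE

Answer: JQE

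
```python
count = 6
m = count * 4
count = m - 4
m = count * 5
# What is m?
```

Trace:
`count = 6` → count = 6
`m = count * 4` → m = 24
`count = m - 4` → count = 20
`m = count * 5` → m = 100
So m = 100

Answer: 100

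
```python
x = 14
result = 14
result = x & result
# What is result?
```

Trace:
`x = 14` → x = 14
`result = 14` → result = 14
`result = x & result` → result = 14
So result = 14

Answer: 14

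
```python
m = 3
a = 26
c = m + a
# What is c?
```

Trace:
`m = 3` → m = 3
`a = 26` → a = 26
`c = m + a` → c = 29
So c = 29

Answer: 29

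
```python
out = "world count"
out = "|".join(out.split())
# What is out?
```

Trace:
`out = "world count"` → out = 'world count'
`out = "|".join(out.split())` → out = 'world|count'
So out = 'world|count'

Answer: 'world|count'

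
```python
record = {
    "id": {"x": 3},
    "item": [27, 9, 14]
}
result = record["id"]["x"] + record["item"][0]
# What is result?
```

Trace:
`record = { ...` → record = {'id': {'x': 3}, 'item': [27, 9, 14]}
`result = record["id"]["x"] + record["item"][0]` → result = 30
So result = 30

Answer: 30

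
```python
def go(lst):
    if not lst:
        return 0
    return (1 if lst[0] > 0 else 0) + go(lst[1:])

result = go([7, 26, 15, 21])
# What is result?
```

Count of positive elements in [7, 26, 15, 21] = 4

Answer: 4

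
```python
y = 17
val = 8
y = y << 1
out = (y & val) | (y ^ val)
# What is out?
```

Trace:
`y = 17` → y = 17
`val = 8` → val = 8
`y = y << 1` → y = 34
`out = (y & val) | (y ^ val)` → out = 42
So out = 42

Answer: 42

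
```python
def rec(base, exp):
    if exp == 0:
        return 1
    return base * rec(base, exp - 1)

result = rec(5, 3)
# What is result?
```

rec(5, 3) = 5 * 5 * 5 = 125

Answer: 125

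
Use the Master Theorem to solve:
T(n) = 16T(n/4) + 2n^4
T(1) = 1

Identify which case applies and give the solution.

a=16, b=4, f(n)=2n^4. log_4(16) = 2. Since c=4 > 2 and the regularity condition holds (16(n/4)^4 = (16/4^4)n^4 with 16/4^4 < 1), Case 3 applies: T(n) = Θ(f(n)) = O(n^4).

Answer: O(n^4) - Case 3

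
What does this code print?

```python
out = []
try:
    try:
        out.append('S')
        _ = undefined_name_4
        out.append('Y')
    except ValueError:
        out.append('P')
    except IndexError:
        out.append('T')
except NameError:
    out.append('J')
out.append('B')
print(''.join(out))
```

Execution trace: 'S' (try body) → 'J' (outer except NameError) → 'B' (after the try/except). Output: SJB

Answer: SJB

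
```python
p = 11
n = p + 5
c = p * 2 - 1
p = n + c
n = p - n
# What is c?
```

Trace:
`p = 11` → p = 11
`n = p + 5` → n = 16
`c = p * 2 - 1` → c = 21
`p = n + c` → p = 37
`n = p - n` → n = 21
So c = 21

Answer: 21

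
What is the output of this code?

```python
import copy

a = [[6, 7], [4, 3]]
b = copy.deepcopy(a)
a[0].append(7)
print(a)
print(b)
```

Key concept: deep copy is fully independent.
Step by step:
`a = [[6, 7], [4, 3]]` → a = [[6, 7], [4, 3]]
`b = copy.deepcopy(a)` → b = [[6, 7], [4, 3]]
`a[0].append(7)` → a = [[6, 7, 7], [4, 3]]
`print(a)` → prints [[6, 7, 7], [4, 3]]
`print(b)` → prints [[6, 7], [4, 3]]

Answer:
[[6, 7, 7], [4, 3]]
[[6, 7], [4, 3]]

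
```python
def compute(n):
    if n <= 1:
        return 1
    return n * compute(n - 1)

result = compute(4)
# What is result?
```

compute(4) = 4 * 3 * 2 * 1 = 24

Answer: 24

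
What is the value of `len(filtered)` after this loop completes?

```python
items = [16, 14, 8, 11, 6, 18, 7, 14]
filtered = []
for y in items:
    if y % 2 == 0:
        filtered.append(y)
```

Count even numbers in [16, 14, 8, 11, 6, 18, 7, 14]
`filtered` takes the values: [] → [16] → [16, 14] → [16, 14, 8] → [16, 14, 8, 6] → [16, 14, 8, 6, 18] → [16, 14, 8, 6, 18, 14]
So `len(filtered)` = 6

Answer: 6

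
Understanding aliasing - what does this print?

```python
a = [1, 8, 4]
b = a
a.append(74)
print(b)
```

Key concept: basic list aliasing.
Step by step:
`a = [1, 8, 4]` → a = [1, 8, 4]
`b = a` → b = [1, 8, 4] (same object as a)
`a.append(74)` → a = [1, 8, 4, 74] (same object as b); b = [1, 8, 4, 74] (same object as a)
`print(b)` → prints [1, 8, 4, 74]

Answer: [1, 8, 4, 74]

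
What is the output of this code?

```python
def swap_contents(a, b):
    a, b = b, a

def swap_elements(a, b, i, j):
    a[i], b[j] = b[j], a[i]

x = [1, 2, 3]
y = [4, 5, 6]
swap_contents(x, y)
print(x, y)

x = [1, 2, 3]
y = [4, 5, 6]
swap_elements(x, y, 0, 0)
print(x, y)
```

Key concept: parameter rebinding vs mutation.
Step by step:
`x = [1, 2, 3]` → x = [1, 2, 3]
`y = [4, 5, 6]` → y = [4, 5, 6]
`swap_contents(x, y)` → no visible change to tracked variables
`print(x, y)` → prints [1, 2, 3] [4, 5, 6]
`x = [1, 2, 3]` → x = [1, 2, 3]
`y = [4, 5, 6]` → y = [4, 5, 6]
`swap_elements(x, y, 0, 0)` → x = [4, 2, 3]; y = [1, 5, 6]
`print(x, y)` → prints [4, 2, 3] [1, 5, 6]

Answer:
[1, 2, 3] [4, 5, 6]
[4, 2, 3] [1, 5, 6]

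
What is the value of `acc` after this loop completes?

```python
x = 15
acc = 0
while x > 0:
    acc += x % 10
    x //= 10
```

Sum digits of 15
`acc` takes the values: 0 → 5 → 6

Answer: 6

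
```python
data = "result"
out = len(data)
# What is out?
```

Trace:
`data = "result"` → data = 'result'
`out = len(data)` → out = 6
So out = 6

Answer: 6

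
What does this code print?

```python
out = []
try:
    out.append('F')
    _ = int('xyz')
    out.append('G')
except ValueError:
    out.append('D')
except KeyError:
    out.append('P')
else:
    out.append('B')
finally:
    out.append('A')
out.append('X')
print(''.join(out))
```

Execution trace: 'F' (try body) → 'D' (except ValueError) → 'A' (finally) → 'X' (after the try/except). Output: FDAX

Answer: FDAX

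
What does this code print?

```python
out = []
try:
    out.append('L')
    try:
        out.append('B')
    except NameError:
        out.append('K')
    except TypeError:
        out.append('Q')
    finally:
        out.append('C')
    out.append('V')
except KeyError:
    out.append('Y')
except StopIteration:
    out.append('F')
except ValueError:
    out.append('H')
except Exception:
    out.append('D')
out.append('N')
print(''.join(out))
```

Execution trace: 'L' (try body) → 'B' (inner try body, no exception) → 'C' (inner finally) → 'V' (try body, no exception) → 'N' (after the try/except). Output: LBCVN

Answer: LBCVN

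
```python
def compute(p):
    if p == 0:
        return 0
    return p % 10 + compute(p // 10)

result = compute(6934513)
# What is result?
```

Sum of digits of 6934513: 3 + 1 + 5 + 4 + 3 + 9 + 6 = 31

Answer: 31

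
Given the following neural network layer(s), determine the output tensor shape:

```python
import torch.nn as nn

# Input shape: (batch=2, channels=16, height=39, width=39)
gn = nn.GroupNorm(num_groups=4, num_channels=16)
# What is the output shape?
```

Input: (2, 16, 39, 39) -> Output: (2, 16, 39, 39)

Answer: (2, 16, 39, 39)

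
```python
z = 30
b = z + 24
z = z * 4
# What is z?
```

Trace:
`z = 30` → z = 30
`b = z + 24` → b = 54
`z = z * 4` → z = 120
So z = 120

Answer: 120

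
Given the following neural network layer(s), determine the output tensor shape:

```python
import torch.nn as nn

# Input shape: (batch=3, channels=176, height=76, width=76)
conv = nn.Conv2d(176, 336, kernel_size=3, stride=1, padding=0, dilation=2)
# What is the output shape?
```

Input: (3, 176, 76, 76) -> Output: (3, 336, 72, 72)

Answer: (3, 336, 72, 72)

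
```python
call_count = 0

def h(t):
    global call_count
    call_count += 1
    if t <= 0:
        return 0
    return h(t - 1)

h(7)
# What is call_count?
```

Linear recursion stepping by 1: 8 calls from t=7 down to ≤0.

Answer: 8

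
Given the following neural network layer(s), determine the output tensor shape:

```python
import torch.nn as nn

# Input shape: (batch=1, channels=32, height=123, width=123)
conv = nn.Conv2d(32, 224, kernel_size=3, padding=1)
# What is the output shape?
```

Input: (1, 32, 123, 123) -> Output: (1, 224, 123, 123)

Answer: (1, 224, 123, 123)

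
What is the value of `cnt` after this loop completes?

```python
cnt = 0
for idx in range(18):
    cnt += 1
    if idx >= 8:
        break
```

Loop breaks when idx reaches 8, cnt is 9
`cnt` takes the values: 0 → 1 → 2 → 3 → 4 → 5 → 6 → 7 → 8 → 9

Answer: 9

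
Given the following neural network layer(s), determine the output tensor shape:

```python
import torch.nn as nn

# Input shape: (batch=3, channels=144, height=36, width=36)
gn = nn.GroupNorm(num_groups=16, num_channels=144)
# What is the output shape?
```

Input: (3, 144, 36, 36) -> Output: (3, 144, 36, 36)

Answer: (3, 144, 36, 36)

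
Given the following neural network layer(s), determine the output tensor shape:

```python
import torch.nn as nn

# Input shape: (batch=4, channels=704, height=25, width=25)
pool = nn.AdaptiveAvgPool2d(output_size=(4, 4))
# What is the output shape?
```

Input: (4, 704, 25, 25) -> Output: (4, 704, 4, 4)

Answer: (4, 704, 4, 4)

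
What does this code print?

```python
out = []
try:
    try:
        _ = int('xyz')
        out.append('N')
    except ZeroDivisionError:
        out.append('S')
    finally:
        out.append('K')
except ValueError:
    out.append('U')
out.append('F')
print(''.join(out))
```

Execution trace: 'K' (finally) → 'U' (outer except ValueError) → 'F' (after the try/except). Output: KUF

Answer: KUF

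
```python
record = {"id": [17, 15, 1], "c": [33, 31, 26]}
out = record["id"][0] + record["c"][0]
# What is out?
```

Trace:
`record = {"id": [17, 15, 1], "c": [33, 31, 26]}` → record = {'id': [17, 15, 1], 'c': [33, 31, 26]}
`out = record["id"][0] + record["c"][0]` → out = 50
So out = 50

Answer: 50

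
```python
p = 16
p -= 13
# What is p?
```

Trace:
`p = 16` → p = 16
`p -= 13` → p = 3
So p = 3

Answer: 3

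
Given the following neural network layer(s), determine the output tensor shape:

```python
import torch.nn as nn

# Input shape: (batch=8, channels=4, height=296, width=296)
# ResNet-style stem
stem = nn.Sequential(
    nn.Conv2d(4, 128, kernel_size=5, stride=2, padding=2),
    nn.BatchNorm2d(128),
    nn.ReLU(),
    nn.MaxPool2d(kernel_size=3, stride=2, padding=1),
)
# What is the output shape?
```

Input: (8, 4, 296, 296) -> after Conv2d 5x5 stride=2: (8, 128, 148, 148) -> Output: (8, 128, 74, 74)

Answer: (8, 128, 74, 74)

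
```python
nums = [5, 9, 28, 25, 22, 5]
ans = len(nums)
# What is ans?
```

Trace:
`nums = [5, 9, 28, 25, 22, 5]` → nums = [5, 9, 28, 25, 22, 5]
`ans = len(nums)` → ans = 6
So ans = 6

Answer: 6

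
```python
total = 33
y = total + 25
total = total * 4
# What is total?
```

Trace:
`total = 33` → total = 33
`y = total + 25` → y = 58
`total = total * 4` → total = 132
So total = 132

Answer: 132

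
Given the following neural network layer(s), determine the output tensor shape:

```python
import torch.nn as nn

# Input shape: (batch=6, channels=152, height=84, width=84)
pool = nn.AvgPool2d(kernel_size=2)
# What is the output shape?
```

Input: (6, 152, 84, 84) -> Output: (6, 152, 42, 42)

Answer: (6, 152, 42, 42)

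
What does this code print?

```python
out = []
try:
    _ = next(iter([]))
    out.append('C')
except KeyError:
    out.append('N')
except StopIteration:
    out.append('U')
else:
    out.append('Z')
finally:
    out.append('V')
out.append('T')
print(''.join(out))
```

Execution trace: 'U' (except StopIteration) → 'V' (finally) → 'T' (after the try/except). Output: UVT

Answer: UVT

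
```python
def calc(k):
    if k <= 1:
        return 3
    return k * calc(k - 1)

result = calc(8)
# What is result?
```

calc(8) = 8 * 7 * 6 * 5 * 4 * 3 * 2 * 3 = 120960

Answer: 120960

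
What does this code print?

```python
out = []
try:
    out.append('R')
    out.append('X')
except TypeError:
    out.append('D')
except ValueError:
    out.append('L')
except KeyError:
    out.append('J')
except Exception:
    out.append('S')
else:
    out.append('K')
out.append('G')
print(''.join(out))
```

Execution trace: 'R' (try body) → 'X' (try body, no exception) → 'K' (else) → 'G' (after the try/except). Output: RXKG

Answer: RXKG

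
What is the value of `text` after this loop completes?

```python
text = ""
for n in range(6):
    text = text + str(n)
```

Concatenate digits 0 to 5
`text` takes the values: "" → "0" → "01" → "012" → "0123" → "01234" → "012345"

Answer: "012345"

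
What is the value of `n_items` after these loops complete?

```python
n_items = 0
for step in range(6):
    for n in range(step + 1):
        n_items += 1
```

Triangle: 1 + 2 + ... + 6
`n_items` takes the values: 0 → 1 → 2 → 3 → 4 → 5 → 6 → 7 → 8 → 9 → 10 → 11 → 12 → 13 → 14 → 15 → 16 → 17 → 18 → 19 → 20 → 21

Answer: 21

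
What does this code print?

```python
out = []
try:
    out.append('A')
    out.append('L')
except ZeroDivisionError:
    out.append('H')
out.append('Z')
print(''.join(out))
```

Execution trace: 'A' (try body) → 'L' (try body, no exception) → 'Z' (after the try/except). Output: ALZ

Answer: ALZ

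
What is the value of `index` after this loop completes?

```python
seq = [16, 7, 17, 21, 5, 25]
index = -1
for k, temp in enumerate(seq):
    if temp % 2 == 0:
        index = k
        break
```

First even number index in [16, 7, 17, 21, 5, 25]
`index` takes the values: -1 → 0

Answer: 0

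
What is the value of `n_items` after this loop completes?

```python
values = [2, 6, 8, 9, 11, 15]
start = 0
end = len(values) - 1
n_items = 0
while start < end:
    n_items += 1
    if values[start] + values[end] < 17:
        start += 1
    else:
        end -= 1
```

Steps to find pair summing to 17
`n_items` takes the values: 0 → 1 → 2 → 3 → 4 → 5

Answer: 5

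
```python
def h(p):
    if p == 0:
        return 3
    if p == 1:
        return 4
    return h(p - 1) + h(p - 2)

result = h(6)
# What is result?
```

Build up from base cases: h(0)=3, h(1)=4, h(2)=7, h(3)=11, h(4)=18, h(5)=29, h(6)=47

Answer: 47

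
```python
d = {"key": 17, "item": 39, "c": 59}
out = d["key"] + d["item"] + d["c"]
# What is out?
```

Trace:
`d = {"key": 17, "item": 39, "c": 59}` → d = {'key': 17, 'item': 39, 'c': 59}
`out = d["key"] + d["item"] + d["c"]` → out = 115
So out = 115

Answer: 115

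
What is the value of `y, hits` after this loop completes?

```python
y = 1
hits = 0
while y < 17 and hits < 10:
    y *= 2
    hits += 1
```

Double until >= 17 or 10 iterations
`y, hits` takes the values: (1, 0) → (2, 0) → (2, 1) → (4, 1) → (4, 2) → (8, 2) → (8, 3) → (16, 3) → (16, 4) → (32, 4) → (32, 5)

Answer: 32, 5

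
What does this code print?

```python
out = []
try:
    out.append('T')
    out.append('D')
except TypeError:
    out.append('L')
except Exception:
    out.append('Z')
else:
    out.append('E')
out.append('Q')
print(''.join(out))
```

Execution trace: 'T' (try body) → 'D' (try body, no exception) → 'E' (else) → 'Q' (after the try/except). Output: TDEQ

Answer: TDEQ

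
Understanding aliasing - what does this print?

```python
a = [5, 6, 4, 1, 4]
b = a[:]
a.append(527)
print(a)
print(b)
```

Key concept: slice [:] creates copy.
Step by step:
`a = [5, 6, 4, 1, 4]` → a = [5, 6, 4, 1, 4]
`b = a[:]` → b = [5, 6, 4, 1, 4]
`a.append(527)` → a = [5, 6, 4, 1, 4, 527]
`print(a)` → prints [5, 6, 4, 1, 4, 527]
`print(b)` → prints [5, 6, 4, 1, 4]

Answer:
[5, 6, 4, 1, 4, 527]
[5, 6, 4, 1, 4]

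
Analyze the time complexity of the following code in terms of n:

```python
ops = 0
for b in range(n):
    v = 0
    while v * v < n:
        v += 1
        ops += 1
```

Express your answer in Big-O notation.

Each loop level contributes: n × √n. Multiplying the contributions gives O(n√n).

Answer: O(n√n)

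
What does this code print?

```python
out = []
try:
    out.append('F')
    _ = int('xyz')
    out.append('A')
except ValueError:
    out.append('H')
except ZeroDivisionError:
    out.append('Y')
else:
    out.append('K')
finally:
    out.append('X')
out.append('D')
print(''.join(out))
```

Execution trace: 'F' (try body) → 'H' (except ValueError) → 'X' (finally) → 'D' (after the try/except). Output: FHXD

Answer: FHXD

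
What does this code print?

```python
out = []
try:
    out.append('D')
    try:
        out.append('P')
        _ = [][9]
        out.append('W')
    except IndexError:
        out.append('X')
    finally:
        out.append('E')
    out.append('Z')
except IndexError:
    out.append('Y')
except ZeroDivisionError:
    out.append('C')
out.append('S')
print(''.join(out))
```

Execution trace: 'D' (try body) → 'P' (inner try body) → 'X' (inner except IndexError) → 'E' (inner finally) → 'Z' (try body, no exception) → 'S' (after the try/except). Output: DPXEZS

Answer: DPXEZS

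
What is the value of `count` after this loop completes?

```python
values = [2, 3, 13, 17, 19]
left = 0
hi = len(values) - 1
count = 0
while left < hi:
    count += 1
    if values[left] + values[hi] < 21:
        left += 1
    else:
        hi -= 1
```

Steps to find pair summing to 21
`count` takes the values: 0 → 1 → 2 → 3 → 4

Answer: 4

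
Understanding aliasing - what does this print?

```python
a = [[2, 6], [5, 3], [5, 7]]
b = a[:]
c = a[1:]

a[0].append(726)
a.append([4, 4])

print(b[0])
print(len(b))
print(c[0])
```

Key concept: slice with nested mutation.
Step by step:
`a = [[2, 6], [5, 3], [5, 7]]` → a = [[2, 6], [5, 3], [5, 7]]
`b = a[:]` → b = [[2, 6], [5, 3], [5, 7]]
`c = a[1:]` → c = [[5, 3], [5, 7]]
`a[0].append(726)` → a = [[2, 6, 726], [5, 3], [5, 7]]; b = [[2, 6, 726], [5, 3], [5, 7]]
`a.append([4, 4])` → a = [[2, 6, 726], [5, 3], [5, 7], [4, 4]]
`print(b[0])` → prints [2, 6, 726]
`print(len(b))` → prints 3
`print(c[0])` → prints [5, 3]

Answer:
[2, 6, 726]
3
[5, 3]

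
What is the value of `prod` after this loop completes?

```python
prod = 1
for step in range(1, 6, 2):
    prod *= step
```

Product of 1, 3, 5, ... up to 5
`prod` takes the values: 1 → 3 → 15

Answer: 15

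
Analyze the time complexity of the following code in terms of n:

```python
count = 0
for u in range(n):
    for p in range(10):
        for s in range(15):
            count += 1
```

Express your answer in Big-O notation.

Each loop level contributes: n × 1 × 1. Multiplying the contributions gives O(n).

Answer: O(n)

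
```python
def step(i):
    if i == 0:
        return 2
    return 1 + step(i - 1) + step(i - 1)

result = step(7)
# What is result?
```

step(i) = 1 + 2·step(i-1), step(0)=2. Closed form: (2+1)·2^7 - 1 = 383.

Answer: 383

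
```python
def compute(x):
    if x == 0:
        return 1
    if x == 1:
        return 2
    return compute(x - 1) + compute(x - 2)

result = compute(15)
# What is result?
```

Build up from base cases: compute(0)=1, compute(1)=2, compute(2)=3, compute(3)=5, compute(4)=8, compute(5)=13, compute(6)=21, ..., compute(15)=1597

Answer: 1597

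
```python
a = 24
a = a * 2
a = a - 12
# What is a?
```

Trace:
`a = 24` → a = 24
`a = a * 2` → a = 48
`a = a - 12` → a = 36
So a = 36

Answer: 36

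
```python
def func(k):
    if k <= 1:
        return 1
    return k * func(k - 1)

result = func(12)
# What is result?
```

func(12) = 12 * 11 * 10 * 9 * 8 * 7 * 6 * 5 * 4 * 3 * 2 * 1 = 479001600

Answer: 479001600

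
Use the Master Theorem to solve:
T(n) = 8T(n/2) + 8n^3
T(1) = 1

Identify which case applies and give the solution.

a=8, b=2, f(n)=8n^3. log_2(8) = 3. Since c=3 = 3, Case 2 applies: T(n) = Θ(n^log_b(a) · log n) = O(n^3 log n).

Answer: O(n^3 log n) - Case 2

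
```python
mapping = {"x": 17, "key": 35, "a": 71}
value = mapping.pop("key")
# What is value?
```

Trace:
`mapping = {"x": 17, "key": 35, "a": 71}` → mapping = {'x': 17, 'key': 35, 'a': 71}
`value = mapping.pop("key")` → mapping = {'x': 17, 'a': 71}; value = 35
So value = 35

Answer: 35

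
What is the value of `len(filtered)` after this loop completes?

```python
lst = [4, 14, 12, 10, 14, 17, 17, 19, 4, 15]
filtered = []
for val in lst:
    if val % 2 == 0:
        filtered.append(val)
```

Count even numbers in [4, 14, 12, 10, 14, 17, 17, 19, 4, 15]
`filtered` takes the values: [] → [4] → [4, 14] → [4, 14, 12] → [4, 14, 12, 10] → [4, 14, 12, 10, 14] → [4, 14, 12, 10, 14, 4]
So `len(filtered)` = 6

Answer: 6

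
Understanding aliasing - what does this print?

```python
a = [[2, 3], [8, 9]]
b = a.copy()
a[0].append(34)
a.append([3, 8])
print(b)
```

Key concept: shallow copy with nested lists.
Step by step:
`a = [[2, 3], [8, 9]]` → a = [[2, 3], [8, 9]]
`b = a.copy()` → b = [[2, 3], [8, 9]]
`a[0].append(34)` → a = [[2, 3, 34], [8, 9]]; b = [[2, 3, 34], [8, 9]]
`a.append([3, 8])` → a = [[2, 3, 34], [8, 9], [3, 8]]
`print(b)` → prints [[2, 3, 34], [8, 9]]

Answer: [[2, 3, 34], [8, 9]]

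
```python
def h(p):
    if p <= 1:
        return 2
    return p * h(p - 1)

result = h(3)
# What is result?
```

h(3) = 3 * 2 * 2 = 12

Answer: 12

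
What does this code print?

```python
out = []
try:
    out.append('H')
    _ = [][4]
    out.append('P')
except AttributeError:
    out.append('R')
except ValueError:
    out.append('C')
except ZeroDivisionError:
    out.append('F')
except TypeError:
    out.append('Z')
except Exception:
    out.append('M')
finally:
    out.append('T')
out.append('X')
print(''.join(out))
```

Execution trace: 'H' (try body) → 'M' (except Exception) → 'T' (finally) → 'X' (after the try/except). Output: HMTX

Answer: HMTX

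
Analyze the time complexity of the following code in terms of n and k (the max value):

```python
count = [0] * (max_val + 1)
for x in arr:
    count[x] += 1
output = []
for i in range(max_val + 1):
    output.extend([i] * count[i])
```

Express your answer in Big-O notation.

This is Counting sort (k = max value). Time complexity: O(n + k).

Answer: O(n + k)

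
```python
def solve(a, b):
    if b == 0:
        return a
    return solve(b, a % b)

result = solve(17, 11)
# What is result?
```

solve(17, 11) -> solve(11, 6) -> solve(6, 5) -> solve(5, 1) -> solve(1, 0) -> 1

Answer: 1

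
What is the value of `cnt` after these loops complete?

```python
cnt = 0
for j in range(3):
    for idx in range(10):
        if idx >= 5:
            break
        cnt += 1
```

Inner breaks at 5, outer runs 3 times
`cnt` takes the values: 0 → 1 → 2 → 3 → 4 → 5 → 6 → 7 → 8 → 9 → 10 → 11 → 12 → 13 → 14 → 15

Answer: 15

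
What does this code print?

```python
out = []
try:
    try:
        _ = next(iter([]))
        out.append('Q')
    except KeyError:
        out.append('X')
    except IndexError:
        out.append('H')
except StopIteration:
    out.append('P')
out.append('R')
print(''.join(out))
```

Execution trace: 'P' (outer except StopIteration) → 'R' (after the try/except). Output: PR

Answer: PR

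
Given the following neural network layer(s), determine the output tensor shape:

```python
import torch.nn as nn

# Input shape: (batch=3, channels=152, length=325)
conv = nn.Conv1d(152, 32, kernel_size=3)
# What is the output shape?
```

Input: (3, 152, 325) -> Output: (3, 32, 323)

Answer: (3, 32, 323)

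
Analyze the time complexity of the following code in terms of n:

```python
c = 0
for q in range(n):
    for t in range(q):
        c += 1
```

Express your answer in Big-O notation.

Each loop level contributes: n × n. Multiplying the contributions gives O(n^2).

Answer: O(n^2)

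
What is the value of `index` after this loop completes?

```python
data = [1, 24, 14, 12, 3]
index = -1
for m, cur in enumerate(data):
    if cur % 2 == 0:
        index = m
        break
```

First even number index in [1, 24, 14, 12, 3]
`index` takes the values: -1 → 1

Answer: 1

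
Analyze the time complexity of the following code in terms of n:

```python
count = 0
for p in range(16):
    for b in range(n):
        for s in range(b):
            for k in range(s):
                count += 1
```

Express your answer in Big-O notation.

Each loop level contributes: 1 × n × n × n. Multiplying the contributions gives O(n^3).

Answer: O(n^3)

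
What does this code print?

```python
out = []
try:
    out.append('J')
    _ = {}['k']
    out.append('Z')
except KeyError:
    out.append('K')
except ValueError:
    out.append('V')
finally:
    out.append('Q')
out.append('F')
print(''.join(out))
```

Execution trace: 'J' (try body) → 'K' (except KeyError) → 'Q' (finally) → 'F' (after the try/except). Output: JKQF

Answer: JKQF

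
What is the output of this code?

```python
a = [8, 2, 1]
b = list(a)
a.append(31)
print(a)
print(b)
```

Key concept: list() constructor creates copy.
Step by step:
`a = [8, 2, 1]` → a = [8, 2, 1]
`b = list(a)` → b = [8, 2, 1]
`a.append(31)` → a = [8, 2, 1, 31]
`print(a)` → prints [8, 2, 1, 31]
`print(b)` → prints [8, 2, 1]

Answer:
[8, 2, 1, 31]
[8, 2, 1]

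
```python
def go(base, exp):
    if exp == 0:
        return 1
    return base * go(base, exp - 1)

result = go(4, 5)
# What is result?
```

go(4, 5) = 4 * 4 * 4 * 4 * 4 = 1024

Answer: 1024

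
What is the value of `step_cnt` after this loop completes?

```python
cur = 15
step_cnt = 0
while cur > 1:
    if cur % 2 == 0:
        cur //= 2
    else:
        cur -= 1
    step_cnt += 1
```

Steps to reduce 15 to 1
`step_cnt` takes the values: 0 → 1 → 2 → 3 → 4 → 5 → 6

Answer: 6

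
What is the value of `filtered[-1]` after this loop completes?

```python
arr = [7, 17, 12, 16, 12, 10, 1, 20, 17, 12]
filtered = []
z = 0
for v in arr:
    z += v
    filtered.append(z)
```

Cumulative sum ends at 124
`filtered` takes the values: [] → [7] → [7, 24] → [7, 24, 36] → [7, 24, 36, 52] → [7, 24, 36, 52, 64] → [7, 24, 36, 52, 64, 74] → [7, 24, 36, 52, 64, 74, 75] → [7, 24, 36, 52, 64, 74, 75, 95] → [7, 24, 36, 52, 64, 74, 75, 95, 112] → [7, 24, 36, 52, 64, 74, 75, 95, 112, 124]
So `filtered[-1]` = 124

Answer: 124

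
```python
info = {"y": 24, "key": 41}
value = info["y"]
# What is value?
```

Trace:
`info = {"y": 24, "key": 41}` → info = {'y': 24, 'key': 41}
`value = info["y"]` → value = 24
So value = 24

Answer: 24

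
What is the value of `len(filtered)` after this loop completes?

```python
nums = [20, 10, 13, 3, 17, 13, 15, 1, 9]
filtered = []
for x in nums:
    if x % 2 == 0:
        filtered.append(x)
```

Count even numbers in [20, 10, 13, 3, 17, 13, 15, 1, 9]
`filtered` takes the values: [] → [20] → [20, 10]
So `len(filtered)` = 2

Answer: 2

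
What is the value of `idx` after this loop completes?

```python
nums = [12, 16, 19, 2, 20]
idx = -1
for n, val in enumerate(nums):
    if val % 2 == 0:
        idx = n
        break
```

First even number index in [12, 16, 19, 2, 20]
`idx` takes the values: -1 → 0

Answer: 0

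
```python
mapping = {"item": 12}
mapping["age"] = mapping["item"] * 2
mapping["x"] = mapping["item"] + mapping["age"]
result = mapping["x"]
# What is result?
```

Trace:
`mapping = {"item": 12}` → mapping = {'item': 12}
`mapping["age"] = mapping["item"] * 2` → mapping = {'item': 12, 'age': 24}
`mapping["x"] = mapping["item"] + mapping["age"]` → mapping = {'item': 12, 'age': 24, 'x': 36}
`result = mapping["x"]` → result = 36
So result = 36

Answer: 36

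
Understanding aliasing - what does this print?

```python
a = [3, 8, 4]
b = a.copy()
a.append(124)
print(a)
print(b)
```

Key concept: list.copy() creates independent copy.
Step by step:
`a = [3, 8, 4]` → a = [3, 8, 4]
`b = a.copy()` → b = [3, 8, 4]
`a.append(124)` → a = [3, 8, 4, 124]
`print(a)` → prints [3, 8, 4, 124]
`print(b)` → prints [3, 8, 4]

Answer:
[3, 8, 4, 124]
[3, 8, 4]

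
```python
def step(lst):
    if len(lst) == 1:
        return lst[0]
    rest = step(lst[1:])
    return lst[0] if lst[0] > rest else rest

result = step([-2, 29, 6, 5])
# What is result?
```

Recursive max over [-2, 29, 6, 5] = 29

Answer: 29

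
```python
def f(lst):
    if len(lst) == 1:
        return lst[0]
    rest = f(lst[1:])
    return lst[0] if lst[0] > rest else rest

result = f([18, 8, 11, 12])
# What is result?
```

Recursive max over [18, 8, 11, 12] = 18

Answer: 18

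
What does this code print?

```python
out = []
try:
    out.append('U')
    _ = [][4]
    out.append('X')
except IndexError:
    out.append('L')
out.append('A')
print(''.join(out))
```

Execution trace: 'U' (try body) → 'L' (except IndexError) → 'A' (after the try/except). Output: ULA

Answer: ULA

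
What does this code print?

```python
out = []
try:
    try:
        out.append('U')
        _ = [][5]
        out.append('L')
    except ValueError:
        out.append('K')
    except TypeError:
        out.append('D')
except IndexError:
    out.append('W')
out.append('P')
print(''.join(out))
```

Execution trace: 'U' (try body) → 'W' (outer except IndexError) → 'P' (after the try/except). Output: UWP

Answer: UWP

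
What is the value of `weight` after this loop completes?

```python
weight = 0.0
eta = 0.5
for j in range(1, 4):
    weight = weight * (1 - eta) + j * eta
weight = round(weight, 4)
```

Moving average with lr=0.5
`weight` takes the values: 0.0 → 0.5 → 1.25 → 2.125

Answer: 2.125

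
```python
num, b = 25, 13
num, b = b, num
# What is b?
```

Trace:
`num, b = 25, 13` → num = 25; b = 13
`num, b = b, num` → num = 13; b = 25
So b = 25

Answer: 25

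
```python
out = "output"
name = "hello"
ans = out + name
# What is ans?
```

Trace:
`out = "output"` → out = 'output'
`name = "hello"` → name = 'hello'
`ans = out + name` → ans = 'outputhello'
So ans = 'outputhello'

Answer: 'outputhello'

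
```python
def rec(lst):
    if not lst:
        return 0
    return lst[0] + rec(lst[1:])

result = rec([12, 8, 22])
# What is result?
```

12 + 8 + 22 + 0 = 42

Answer: 42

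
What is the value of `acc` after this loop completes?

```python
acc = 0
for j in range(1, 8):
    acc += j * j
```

Sum of squares 1² to 7² = 140
`acc` takes the values: 0 → 1 → 5 → 14 → 30 → 55 → 91 → 140

Answer: 140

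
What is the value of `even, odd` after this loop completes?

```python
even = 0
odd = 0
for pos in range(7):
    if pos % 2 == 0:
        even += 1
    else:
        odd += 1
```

Count evens and odds in range(7)
`even, odd` takes the values: (0, 0) → (1, 0) → (1, 1) → (2, 1) → (2, 2) → (3, 2) → (3, 3) → (4, 3)

Answer: 4, 3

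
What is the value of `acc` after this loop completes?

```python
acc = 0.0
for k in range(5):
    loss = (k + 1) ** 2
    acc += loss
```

Sum of squared losses 1² + 2² + ... + 5²
`acc` takes the values: 0.0 → 1.0 → 5.0 → 14.0 → 30.0 → 55.0

Answer: 55.0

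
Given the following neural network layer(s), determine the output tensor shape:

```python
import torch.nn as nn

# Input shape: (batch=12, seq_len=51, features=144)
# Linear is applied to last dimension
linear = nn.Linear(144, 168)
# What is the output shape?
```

Input: (12, 51, 144) -> Output: (12, 51, 168)

Answer: (12, 51, 168)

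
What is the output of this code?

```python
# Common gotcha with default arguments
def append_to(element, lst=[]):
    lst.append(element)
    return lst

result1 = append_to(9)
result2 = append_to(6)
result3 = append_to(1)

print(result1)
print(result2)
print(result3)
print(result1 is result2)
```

Key concept: mutable default argument gotcha.
Step by step:
`result1 = append_to(9)` → result1 = [9]
`result2 = append_to(6)` → result1 = [9, 6] (same object as result2); result2 = [9, 6] (same object as result1)
`result3 = append_to(1)` → result1 = [9, 6, 1] (same object as result2, result3); result2 = [9, 6, 1] (same object as result1, result3); result3 = [9, 6, 1] (same object as result1, result2)
`print(result1)` → prints [9, 6, 1]
`print(result2)` → prints [9, 6, 1]
`print(result3)` → prints [9, 6, 1]
`print(result1 is result2)` → prints True

Answer:
[9, 6, 1]
[9, 6, 1]
[9, 6, 1]
True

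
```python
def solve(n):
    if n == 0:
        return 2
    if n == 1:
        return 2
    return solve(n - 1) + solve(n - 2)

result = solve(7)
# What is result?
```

Build up from base cases: solve(0)=2, solve(1)=2, solve(2)=4, solve(3)=6, solve(4)=10, solve(5)=16, solve(6)=26, ..., solve(7)=42

Answer: 42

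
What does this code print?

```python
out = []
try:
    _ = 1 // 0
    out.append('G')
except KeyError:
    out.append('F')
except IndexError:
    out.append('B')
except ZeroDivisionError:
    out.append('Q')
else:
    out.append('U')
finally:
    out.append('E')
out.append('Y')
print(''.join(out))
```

Execution trace: 'Q' (except ZeroDivisionError) → 'E' (finally) → 'Y' (after the try/except). Output: QEY

Answer: QEY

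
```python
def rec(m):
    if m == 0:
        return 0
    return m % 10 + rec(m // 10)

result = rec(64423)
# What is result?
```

Sum of digits of 64423: 3 + 2 + 4 + 4 + 6 = 19

Answer: 19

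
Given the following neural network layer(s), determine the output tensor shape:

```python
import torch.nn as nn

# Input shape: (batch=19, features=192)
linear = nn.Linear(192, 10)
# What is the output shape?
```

Input: (19, 192) -> Output: (19, 10)

Answer: (19, 10)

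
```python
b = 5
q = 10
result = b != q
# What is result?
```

Trace:
`b = 5` → b = 5
`q = 10` → q = 10
`result = b != q` → result = True
So result = True

Answer: True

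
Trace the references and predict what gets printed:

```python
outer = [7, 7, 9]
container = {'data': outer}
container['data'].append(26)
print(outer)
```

Key concept: dict holds reference to list.
Step by step:
`outer = [7, 7, 9]` → outer = [7, 7, 9]
`container = {'data': outer}` → container = {'data': [7, 7, 9]}
`container['data'].append(26)` → outer = [7, 7, 9, 26]; container = {'data': [7, 7, 9, 26]}
`print(outer)` → prints [7, 7, 9, 26]

Answer: [7, 7, 9, 26]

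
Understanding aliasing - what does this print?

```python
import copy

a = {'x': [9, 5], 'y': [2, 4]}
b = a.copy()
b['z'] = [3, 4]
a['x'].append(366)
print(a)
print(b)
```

Key concept: shallow copy of dict with mutable values.
Step by step:
`a = {'x': [9, 5], 'y': [2, 4]}` → a = {'x': [9, 5], 'y': [2, 4]}
`b = a.copy()` → b = {'x': [9, 5], 'y': [2, 4]}
`b['z'] = [3, 4]` → b = {'x': [9, 5], 'y': [2, 4], 'z': [3, 4]}
`a['x'].append(366)` → a = {'x': [9, 5, 366], 'y': [2, 4]}; b = {'x': [9, 5, 366], 'y': [2, 4], 'z': [3, 4]}
`print(a)` → prints {'x': [9, 5, 366], 'y': [2, 4]}
`print(b)` → prints {'x': [9, 5, 366], 'y': [2, 4], 'z': [3, 4]}

Answer:
{'x': [9, 5, 366], 'y': [2, 4]}
{'x': [9, 5, 366], 'y': [2, 4], 'z': [3, 4]}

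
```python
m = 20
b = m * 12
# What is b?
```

Trace:
`m = 20` → m = 20
`b = m * 12` → b = 240
So b = 240

Answer: 240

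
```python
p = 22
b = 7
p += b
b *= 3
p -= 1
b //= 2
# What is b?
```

Trace:
`p = 22` → p = 22
`b = 7` → b = 7
`p += b` → p = 29
`b *= 3` → b = 21
`p -= 1` → p = 28
`b //= 2` → b = 10
So b = 10

Answer: 10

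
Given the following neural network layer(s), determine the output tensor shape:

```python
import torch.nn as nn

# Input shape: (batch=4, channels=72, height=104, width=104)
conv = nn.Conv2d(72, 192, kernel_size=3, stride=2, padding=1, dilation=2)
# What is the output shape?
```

Input: (4, 72, 104, 104) -> Output: (4, 192, 51, 51)

Answer: (4, 192, 51, 51)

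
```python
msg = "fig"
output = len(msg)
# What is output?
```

Trace:
`msg = "fig"` → msg = 'fig'
`output = len(msg)` → output = 3
So output = 3

Answer: 3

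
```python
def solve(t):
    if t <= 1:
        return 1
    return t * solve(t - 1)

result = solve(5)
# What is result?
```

solve(5) = 5 * 4 * 3 * 2 * 1 = 120

Answer: 120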